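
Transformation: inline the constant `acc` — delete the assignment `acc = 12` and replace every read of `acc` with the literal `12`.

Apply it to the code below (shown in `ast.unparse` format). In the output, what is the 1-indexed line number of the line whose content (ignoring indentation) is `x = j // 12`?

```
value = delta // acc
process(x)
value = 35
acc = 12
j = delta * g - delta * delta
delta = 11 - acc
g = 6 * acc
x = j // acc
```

7

Transformed code:
value = delta // 12
process(x)
value = 35
j = delta * g - delta * delta
delta = 11 - 12
g = 6 * 12
x = j // 12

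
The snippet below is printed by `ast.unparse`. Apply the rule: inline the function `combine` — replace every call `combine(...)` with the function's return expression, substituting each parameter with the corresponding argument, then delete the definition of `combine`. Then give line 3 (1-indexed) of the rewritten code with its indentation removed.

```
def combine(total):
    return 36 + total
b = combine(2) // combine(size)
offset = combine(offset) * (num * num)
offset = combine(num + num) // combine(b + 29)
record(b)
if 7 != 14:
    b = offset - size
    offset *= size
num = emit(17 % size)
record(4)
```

offset = (36 + (num + num)) // (36 + (b + 29))

Transformed code:
b = (36 + 2) // (36 + size)
offset = (36 + offset) * (num * num)
offset = (36 + (num + num)) // (36 + (b + 29))
record(b)
if 7 != 14:
    b = offset - size
    offset *= size
num = emit(17 % size)
record(4)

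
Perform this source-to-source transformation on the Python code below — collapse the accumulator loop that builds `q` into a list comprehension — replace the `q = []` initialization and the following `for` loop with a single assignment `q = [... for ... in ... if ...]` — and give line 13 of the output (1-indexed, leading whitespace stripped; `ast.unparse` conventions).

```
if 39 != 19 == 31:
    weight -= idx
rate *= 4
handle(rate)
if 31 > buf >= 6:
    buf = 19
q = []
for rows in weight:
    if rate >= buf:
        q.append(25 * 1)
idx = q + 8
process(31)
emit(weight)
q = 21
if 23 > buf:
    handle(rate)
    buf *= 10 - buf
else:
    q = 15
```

handle(rate)

Transformed code:
if 39 != 19 == 31:
    weight -= idx
rate *= 4
handle(rate)
if 31 > buf >= 6:
    buf = 19
q = [25 * 1 for rows in weight if rate >= buf]
idx = q + 8
process(31)
emit(weight)
q = 21
if 23 > buf:
    handle(rate)
    buf *= 10 - buf
else:
    q = 15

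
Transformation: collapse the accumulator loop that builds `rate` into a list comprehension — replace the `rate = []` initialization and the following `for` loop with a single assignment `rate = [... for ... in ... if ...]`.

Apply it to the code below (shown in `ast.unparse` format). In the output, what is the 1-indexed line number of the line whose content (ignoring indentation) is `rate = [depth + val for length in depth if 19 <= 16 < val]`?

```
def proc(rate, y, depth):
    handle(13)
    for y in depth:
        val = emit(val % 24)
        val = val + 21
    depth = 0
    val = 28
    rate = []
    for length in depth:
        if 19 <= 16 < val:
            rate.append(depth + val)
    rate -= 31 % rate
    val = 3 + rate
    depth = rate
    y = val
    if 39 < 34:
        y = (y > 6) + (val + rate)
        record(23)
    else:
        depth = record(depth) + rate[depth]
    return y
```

Transformed code:
def proc(rate, y, depth):
    handle(13)
    for y in depth:
        val = emit(val % 24)
        val = val + 21
    depth = 0
    val = 28
    rate = [depth + val for length in depth if 19 <= 16 < val]
    rate -= 31 % rate
    val = 3 + rate
    depth = rate
    y = val
    if 39 < 34:
        y = (y > 6) + (val + rate)
        record(23)
    else:
        depth = record(depth) + rate[depth]
    return y

8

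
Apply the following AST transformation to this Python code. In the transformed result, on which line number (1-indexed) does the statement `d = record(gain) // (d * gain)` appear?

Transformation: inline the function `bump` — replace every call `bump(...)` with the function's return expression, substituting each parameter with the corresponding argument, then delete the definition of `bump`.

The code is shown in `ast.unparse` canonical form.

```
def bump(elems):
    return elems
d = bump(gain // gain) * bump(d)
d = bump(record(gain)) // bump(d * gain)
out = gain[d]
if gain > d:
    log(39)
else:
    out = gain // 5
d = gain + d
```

Transformed code:
d = gain // gain * d
d = record(gain) // (d * gain)
out = gain[d]
if gain > d:
    log(39)
else:
    out = gain // 5
d = gain + d

2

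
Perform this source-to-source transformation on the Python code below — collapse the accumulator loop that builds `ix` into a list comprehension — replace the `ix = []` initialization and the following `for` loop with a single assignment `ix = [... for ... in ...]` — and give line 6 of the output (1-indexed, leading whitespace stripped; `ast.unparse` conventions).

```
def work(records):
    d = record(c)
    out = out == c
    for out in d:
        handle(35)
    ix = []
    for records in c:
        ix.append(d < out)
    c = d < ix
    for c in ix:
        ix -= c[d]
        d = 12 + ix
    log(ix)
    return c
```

Transformed code:
def work(records):
    d = record(c)
    out = out == c
    for out in d:
        handle(35)
    ix = [d < out for records in c]
    c = d < ix
    for c in ix:
        ix -= c[d]
        d = 12 + ix
    log(ix)
    return c

ix = [d < out for records in c]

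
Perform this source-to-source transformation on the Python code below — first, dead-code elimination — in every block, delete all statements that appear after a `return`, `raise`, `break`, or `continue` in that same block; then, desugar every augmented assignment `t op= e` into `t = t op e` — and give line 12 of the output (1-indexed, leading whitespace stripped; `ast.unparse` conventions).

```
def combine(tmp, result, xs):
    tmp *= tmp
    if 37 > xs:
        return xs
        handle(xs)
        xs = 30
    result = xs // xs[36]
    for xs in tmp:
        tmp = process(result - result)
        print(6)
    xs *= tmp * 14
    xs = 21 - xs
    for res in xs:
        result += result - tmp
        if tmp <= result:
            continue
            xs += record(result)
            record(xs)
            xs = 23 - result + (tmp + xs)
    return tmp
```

Transformed code:
def combine(tmp, result, xs):
    tmp = tmp * tmp
    if 37 > xs:
        return xs
    result = xs // xs[36]
    for xs in tmp:
        tmp = process(result - result)
        print(6)
    xs = xs * (tmp * 14)
    xs = 21 - xs
    for res in xs:
        result = result + (result - tmp)
        if tmp <= result:
            continue
    return tmp

result = result + (result - tmp)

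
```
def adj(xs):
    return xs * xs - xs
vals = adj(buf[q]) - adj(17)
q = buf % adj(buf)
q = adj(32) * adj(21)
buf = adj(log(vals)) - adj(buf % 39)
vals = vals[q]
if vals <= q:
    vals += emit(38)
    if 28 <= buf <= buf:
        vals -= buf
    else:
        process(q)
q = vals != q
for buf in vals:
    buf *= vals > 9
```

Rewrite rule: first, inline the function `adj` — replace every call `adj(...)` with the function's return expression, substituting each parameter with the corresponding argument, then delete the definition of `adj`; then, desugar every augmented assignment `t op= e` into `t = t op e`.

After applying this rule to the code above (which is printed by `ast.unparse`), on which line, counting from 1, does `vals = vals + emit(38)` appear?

7

Transformed code:
vals = buf[q] * buf[q] - buf[q] - (17 * 17 - 17)
q = buf % (buf * buf - buf)
q = (32 * 32 - 32) * (21 * 21 - 21)
buf = log(vals) * log(vals) - log(vals) - (buf % 39 * (buf % 39) - buf % 39)
vals = vals[q]
if vals <= q:
    vals = vals + emit(38)
    if 28 <= buf <= buf:
        vals = vals - buf
    else:
        process(q)
q = vals != q
for buf in vals:
    buf = buf * (vals > 9)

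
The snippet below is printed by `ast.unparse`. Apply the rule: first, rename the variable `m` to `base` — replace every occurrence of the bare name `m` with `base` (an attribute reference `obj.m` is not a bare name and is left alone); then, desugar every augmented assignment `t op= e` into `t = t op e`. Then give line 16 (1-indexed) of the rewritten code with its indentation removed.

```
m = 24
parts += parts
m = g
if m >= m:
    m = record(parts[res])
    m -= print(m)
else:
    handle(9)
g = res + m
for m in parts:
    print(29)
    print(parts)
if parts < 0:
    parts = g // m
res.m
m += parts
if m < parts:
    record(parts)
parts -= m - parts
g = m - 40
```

Transformed code:
base = 24
parts = parts + parts
base = g
if base >= base:
    base = record(parts[res])
    base = base - print(base)
else:
    handle(9)
g = res + base
for base in parts:
    print(29)
    print(parts)
if parts < 0:
    parts = g // base
res.m
base = base + parts
if base < parts:
    record(parts)
parts = parts - (base - parts)
g = base - 40

base = base + parts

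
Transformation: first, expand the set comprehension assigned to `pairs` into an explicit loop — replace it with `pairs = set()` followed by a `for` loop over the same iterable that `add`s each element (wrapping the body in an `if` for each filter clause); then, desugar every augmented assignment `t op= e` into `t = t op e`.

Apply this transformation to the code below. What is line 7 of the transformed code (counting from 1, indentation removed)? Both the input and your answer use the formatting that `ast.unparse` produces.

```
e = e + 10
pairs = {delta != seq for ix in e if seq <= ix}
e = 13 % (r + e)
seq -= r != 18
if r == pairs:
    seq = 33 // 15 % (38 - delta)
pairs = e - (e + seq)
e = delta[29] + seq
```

Transformed code:
e = e + 10
pairs = set()
for ix in e:
    if seq <= ix:
        pairs.add(delta != seq)
e = 13 % (r + e)
seq = seq - (r != 18)
if r == pairs:
    seq = 33 // 15 % (38 - delta)
pairs = e - (e + seq)
e = delta[29] + seq

seq = seq - (r != 18)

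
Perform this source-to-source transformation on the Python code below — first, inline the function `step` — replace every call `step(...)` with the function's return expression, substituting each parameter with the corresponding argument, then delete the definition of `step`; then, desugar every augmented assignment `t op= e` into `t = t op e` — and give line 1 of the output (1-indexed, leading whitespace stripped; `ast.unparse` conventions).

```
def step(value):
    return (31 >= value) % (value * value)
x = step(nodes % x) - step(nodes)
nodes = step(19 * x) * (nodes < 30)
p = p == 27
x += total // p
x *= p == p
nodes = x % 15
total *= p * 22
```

Transformed code:
x = (31 >= nodes % x) % (nodes % x * (nodes % x)) - (31 >= nodes) % (nodes * nodes)
nodes = (31 >= 19 * x) % (19 * x * (19 * x)) * (nodes < 30)
p = p == 27
x = x + total // p
x = x * (p == p)
nodes = x % 15
total = total * (p * 22)

x = (31 >= nodes % x) % (nodes % x * (nodes % x)) - (31 >= nodes) % (nodes * nodes)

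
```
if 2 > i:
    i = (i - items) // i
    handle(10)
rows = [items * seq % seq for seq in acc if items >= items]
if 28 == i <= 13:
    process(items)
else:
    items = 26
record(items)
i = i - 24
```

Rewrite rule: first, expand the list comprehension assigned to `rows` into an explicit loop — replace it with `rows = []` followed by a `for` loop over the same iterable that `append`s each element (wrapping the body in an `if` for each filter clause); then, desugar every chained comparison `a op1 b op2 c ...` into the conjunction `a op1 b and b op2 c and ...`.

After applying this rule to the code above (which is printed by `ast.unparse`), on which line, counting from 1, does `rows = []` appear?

4

Transformed code:
if 2 > i:
    i = (i - items) // i
    handle(10)
rows = []
for seq in acc:
    if items >= items:
        rows.append(items * seq % seq)
if 28 == i and i <= 13:
    process(items)
else:
    items = 26
record(items)
i = i - 24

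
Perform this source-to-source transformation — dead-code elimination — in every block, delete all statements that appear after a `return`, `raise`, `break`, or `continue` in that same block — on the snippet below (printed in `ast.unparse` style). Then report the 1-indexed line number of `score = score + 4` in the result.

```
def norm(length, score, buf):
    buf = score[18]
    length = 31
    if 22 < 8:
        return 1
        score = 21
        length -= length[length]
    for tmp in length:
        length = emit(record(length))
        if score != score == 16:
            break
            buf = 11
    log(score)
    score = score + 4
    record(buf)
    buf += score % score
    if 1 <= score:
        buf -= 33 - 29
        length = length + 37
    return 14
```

11

Transformed code:
def norm(length, score, buf):
    buf = score[18]
    length = 31
    if 22 < 8:
        return 1
    for tmp in length:
        length = emit(record(length))
        if score != score == 16:
            break
    log(score)
    score = score + 4
    record(buf)
    buf += score % score
    if 1 <= score:
        buf -= 33 - 29
        length = length + 37
    return 14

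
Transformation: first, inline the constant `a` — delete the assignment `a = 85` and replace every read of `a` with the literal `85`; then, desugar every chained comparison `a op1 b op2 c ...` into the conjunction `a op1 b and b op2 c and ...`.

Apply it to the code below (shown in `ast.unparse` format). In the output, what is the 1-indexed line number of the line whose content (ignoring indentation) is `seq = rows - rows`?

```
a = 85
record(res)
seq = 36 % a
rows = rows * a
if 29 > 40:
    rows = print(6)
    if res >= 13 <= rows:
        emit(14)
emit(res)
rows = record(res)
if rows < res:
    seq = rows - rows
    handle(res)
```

11

Transformed code:
record(res)
seq = 36 % 85
rows = rows * 85
if 29 > 40:
    rows = print(6)
    if res >= 13 and 13 <= rows:
        emit(14)
emit(res)
rows = record(res)
if rows < res:
    seq = rows - rows
    handle(res)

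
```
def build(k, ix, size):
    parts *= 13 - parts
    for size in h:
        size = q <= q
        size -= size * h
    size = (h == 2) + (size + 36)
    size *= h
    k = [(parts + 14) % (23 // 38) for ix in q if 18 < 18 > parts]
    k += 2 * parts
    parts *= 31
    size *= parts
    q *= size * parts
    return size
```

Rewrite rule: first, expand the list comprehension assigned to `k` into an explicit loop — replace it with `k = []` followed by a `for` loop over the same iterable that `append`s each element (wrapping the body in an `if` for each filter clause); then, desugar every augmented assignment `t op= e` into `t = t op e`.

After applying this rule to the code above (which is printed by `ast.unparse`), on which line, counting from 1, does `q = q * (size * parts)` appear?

Transformed code:
def build(k, ix, size):
    parts = parts * (13 - parts)
    for size in h:
        size = q <= q
        size = size - size * h
    size = (h == 2) + (size + 36)
    size = size * h
    k = []
    for ix in q:
        if 18 < 18 > parts:
            k.append((parts + 14) % (23 // 38))
    k = k + 2 * parts
    parts = parts * 31
    size = size * parts
    q = q * (size * parts)
    return size

15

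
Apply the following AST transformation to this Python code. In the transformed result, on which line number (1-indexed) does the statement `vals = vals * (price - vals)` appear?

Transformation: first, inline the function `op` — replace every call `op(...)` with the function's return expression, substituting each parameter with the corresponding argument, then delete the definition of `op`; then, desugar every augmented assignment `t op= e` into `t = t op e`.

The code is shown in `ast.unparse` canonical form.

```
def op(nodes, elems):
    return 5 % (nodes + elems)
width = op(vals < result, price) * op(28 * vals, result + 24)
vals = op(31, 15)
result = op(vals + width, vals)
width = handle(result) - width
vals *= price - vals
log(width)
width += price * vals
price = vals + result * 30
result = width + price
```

Transformed code:
width = 5 % ((vals < result) + price) * (5 % (28 * vals + (result + 24)))
vals = 5 % (31 + 15)
result = 5 % (vals + width + vals)
width = handle(result) - width
vals = vals * (price - vals)
log(width)
width = width + price * vals
price = vals + result * 30
result = width + price

5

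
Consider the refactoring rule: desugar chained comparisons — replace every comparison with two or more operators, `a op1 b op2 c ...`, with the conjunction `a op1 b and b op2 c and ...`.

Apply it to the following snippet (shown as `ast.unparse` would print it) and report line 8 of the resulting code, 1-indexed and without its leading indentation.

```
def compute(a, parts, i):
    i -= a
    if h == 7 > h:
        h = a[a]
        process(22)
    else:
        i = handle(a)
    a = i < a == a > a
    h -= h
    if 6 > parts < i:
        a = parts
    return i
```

Transformed code:
def compute(a, parts, i):
    i -= a
    if h == 7 and 7 > h:
        h = a[a]
        process(22)
    else:
        i = handle(a)
    a = i < a and a == a and (a > a)
    h -= h
    if 6 > parts and parts < i:
        a = parts
    return i

a = i < a and a == a and (a > a)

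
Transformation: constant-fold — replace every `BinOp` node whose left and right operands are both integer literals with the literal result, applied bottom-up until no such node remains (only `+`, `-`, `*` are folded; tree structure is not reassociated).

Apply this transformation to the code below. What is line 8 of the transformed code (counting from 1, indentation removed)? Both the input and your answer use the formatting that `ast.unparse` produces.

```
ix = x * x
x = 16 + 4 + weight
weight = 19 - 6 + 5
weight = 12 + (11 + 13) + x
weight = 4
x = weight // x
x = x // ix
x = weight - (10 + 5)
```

x = weight - 15

Transformed code:
ix = x * x
x = 20 + weight
weight = 18
weight = 36 + x
weight = 4
x = weight // x
x = x // ix
x = weight - 15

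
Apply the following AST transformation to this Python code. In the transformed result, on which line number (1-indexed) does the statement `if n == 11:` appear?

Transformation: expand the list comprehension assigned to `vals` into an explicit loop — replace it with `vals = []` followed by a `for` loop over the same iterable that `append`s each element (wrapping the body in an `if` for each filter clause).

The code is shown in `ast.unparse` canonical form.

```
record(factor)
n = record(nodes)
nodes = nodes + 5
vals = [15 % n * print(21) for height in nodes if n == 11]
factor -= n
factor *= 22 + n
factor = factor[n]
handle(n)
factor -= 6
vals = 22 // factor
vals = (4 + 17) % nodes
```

Transformed code:
record(factor)
n = record(nodes)
nodes = nodes + 5
vals = []
for height in nodes:
    if n == 11:
        vals.append(15 % n * print(21))
factor -= n
factor *= 22 + n
factor = factor[n]
handle(n)
factor -= 6
vals = 22 // factor
vals = (4 + 17) % nodes

6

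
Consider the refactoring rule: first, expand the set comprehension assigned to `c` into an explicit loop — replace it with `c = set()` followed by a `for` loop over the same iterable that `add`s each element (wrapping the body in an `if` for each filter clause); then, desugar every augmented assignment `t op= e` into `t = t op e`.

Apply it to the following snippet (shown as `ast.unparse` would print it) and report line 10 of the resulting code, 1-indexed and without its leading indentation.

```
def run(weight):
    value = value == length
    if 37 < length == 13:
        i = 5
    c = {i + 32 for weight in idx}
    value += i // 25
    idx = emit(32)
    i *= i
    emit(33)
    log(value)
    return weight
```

Transformed code:
def run(weight):
    value = value == length
    if 37 < length == 13:
        i = 5
    c = set()
    for weight in idx:
        c.add(i + 32)
    value = value + i // 25
    idx = emit(32)
    i = i * i
    emit(33)
    log(value)
    return weight

i = i * i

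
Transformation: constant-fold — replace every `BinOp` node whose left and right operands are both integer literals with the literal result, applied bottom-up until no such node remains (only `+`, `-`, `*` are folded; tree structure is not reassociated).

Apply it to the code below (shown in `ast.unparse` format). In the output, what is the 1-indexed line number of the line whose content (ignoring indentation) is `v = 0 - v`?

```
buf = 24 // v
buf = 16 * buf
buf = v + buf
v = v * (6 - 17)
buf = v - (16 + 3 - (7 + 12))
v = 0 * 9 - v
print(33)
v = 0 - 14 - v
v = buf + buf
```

6

Transformed code:
buf = 24 // v
buf = 16 * buf
buf = v + buf
v = v * -11
buf = v - 0
v = 0 - v
print(33)
v = -14 - v
v = buf + buf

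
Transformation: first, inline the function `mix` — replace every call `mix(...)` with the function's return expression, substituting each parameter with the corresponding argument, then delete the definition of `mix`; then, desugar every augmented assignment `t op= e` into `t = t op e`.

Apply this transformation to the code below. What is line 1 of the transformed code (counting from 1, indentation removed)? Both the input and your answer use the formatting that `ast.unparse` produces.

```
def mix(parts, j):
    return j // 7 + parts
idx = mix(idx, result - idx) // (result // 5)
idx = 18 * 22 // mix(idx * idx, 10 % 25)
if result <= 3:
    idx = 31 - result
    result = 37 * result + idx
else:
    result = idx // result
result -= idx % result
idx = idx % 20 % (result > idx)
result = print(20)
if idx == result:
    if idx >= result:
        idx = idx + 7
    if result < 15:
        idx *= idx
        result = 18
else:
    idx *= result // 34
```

idx = ((result - idx) // 7 + idx) // (result // 5)

Transformed code:
idx = ((result - idx) // 7 + idx) // (result // 5)
idx = 18 * 22 // (10 % 25 // 7 + idx * idx)
if result <= 3:
    idx = 31 - result
    result = 37 * result + idx
else:
    result = idx // result
result = result - idx % result
idx = idx % 20 % (result > idx)
result = print(20)
if idx == result:
    if idx >= result:
        idx = idx + 7
    if result < 15:
        idx = idx * idx
        result = 18
else:
    idx = idx * (result // 34)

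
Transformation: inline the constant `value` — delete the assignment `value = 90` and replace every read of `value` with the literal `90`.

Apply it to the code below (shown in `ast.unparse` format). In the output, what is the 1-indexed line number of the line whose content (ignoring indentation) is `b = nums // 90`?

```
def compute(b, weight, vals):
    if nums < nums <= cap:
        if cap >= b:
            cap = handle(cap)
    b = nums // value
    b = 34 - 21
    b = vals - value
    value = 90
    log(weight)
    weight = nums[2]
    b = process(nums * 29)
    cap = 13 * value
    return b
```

5

Transformed code:
def compute(b, weight, vals):
    if nums < nums <= cap:
        if cap >= b:
            cap = handle(cap)
    b = nums // 90
    b = 34 - 21
    b = vals - 90
    log(weight)
    weight = nums[2]
    b = process(nums * 29)
    cap = 13 * 90
    return b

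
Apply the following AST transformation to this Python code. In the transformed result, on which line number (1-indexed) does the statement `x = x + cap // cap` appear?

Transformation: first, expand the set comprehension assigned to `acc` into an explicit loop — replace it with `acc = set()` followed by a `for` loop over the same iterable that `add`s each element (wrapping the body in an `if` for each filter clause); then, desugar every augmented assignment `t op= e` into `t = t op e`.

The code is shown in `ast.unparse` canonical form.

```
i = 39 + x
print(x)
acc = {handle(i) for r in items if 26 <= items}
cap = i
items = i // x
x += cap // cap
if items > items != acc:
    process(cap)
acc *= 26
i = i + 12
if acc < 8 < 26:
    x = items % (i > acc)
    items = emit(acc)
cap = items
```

Transformed code:
i = 39 + x
print(x)
acc = set()
for r in items:
    if 26 <= items:
        acc.add(handle(i))
cap = i
items = i // x
x = x + cap // cap
if items > items != acc:
    process(cap)
acc = acc * 26
i = i + 12
if acc < 8 < 26:
    x = items % (i > acc)
    items = emit(acc)
cap = items

9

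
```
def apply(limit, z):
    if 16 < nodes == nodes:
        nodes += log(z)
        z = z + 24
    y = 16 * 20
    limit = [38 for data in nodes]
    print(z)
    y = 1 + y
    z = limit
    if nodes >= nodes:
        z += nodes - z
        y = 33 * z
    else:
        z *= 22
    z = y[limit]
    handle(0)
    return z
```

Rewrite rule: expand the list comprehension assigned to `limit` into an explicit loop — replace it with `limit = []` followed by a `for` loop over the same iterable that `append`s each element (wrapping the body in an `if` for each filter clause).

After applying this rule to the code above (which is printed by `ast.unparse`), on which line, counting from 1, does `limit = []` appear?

6

Transformed code:
def apply(limit, z):
    if 16 < nodes == nodes:
        nodes += log(z)
        z = z + 24
    y = 16 * 20
    limit = []
    for data in nodes:
        limit.append(38)
    print(z)
    y = 1 + y
    z = limit
    if nodes >= nodes:
        z += nodes - z
        y = 33 * z
    else:
        z *= 22
    z = y[limit]
    handle(0)
    return z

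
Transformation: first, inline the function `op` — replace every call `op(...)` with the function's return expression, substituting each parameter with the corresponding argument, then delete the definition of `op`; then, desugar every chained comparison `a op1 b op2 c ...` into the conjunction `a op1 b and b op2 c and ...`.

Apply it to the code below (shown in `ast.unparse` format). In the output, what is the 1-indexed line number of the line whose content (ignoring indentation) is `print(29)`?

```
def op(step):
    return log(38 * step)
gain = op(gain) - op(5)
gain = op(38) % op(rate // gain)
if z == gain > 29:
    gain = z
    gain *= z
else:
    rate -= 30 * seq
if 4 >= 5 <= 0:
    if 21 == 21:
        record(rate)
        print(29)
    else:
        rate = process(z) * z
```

11

Transformed code:
gain = log(38 * gain) - log(38 * 5)
gain = log(38 * 38) % log(38 * (rate // gain))
if z == gain and gain > 29:
    gain = z
    gain *= z
else:
    rate -= 30 * seq
if 4 >= 5 and 5 <= 0:
    if 21 == 21:
        record(rate)
        print(29)
    else:
        rate = process(z) * z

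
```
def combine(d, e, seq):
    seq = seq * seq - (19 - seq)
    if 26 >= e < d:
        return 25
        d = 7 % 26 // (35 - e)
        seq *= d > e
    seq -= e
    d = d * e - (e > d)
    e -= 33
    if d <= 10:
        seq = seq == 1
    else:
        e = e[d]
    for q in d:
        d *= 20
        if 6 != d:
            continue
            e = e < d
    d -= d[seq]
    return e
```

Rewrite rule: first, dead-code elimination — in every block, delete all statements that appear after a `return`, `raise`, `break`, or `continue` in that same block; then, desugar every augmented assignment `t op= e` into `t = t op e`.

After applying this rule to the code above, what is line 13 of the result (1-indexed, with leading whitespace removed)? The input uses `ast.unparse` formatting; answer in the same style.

Transformed code:
def combine(d, e, seq):
    seq = seq * seq - (19 - seq)
    if 26 >= e < d:
        return 25
    seq = seq - e
    d = d * e - (e > d)
    e = e - 33
    if d <= 10:
        seq = seq == 1
    else:
        e = e[d]
    for q in d:
        d = d * 20
        if 6 != d:
            continue
    d = d - d[seq]
    return e

d = d * 20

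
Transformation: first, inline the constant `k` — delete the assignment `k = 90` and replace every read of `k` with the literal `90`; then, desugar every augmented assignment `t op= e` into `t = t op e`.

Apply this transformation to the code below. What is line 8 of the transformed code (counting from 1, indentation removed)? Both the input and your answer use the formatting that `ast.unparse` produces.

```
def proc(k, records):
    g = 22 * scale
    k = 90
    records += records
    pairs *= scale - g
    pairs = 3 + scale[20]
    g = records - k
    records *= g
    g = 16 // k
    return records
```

g = 16 // 90

Transformed code:
def proc(k, records):
    g = 22 * scale
    records = records + records
    pairs = pairs * (scale - g)
    pairs = 3 + scale[20]
    g = records - 90
    records = records * g
    g = 16 // 90
    return records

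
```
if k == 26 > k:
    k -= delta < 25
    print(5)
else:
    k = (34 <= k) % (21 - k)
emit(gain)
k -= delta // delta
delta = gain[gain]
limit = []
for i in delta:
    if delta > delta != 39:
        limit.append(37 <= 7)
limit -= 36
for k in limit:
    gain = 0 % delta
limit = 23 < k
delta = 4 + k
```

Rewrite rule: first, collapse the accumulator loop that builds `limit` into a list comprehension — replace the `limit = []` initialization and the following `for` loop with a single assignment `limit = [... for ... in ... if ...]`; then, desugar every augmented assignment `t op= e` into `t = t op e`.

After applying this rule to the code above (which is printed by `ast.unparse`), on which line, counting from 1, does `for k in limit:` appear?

11

Transformed code:
if k == 26 > k:
    k = k - (delta < 25)
    print(5)
else:
    k = (34 <= k) % (21 - k)
emit(gain)
k = k - delta // delta
delta = gain[gain]
limit = [37 <= 7 for i in delta if delta > delta != 39]
limit = limit - 36
for k in limit:
    gain = 0 % delta
limit = 23 < k
delta = 4 + k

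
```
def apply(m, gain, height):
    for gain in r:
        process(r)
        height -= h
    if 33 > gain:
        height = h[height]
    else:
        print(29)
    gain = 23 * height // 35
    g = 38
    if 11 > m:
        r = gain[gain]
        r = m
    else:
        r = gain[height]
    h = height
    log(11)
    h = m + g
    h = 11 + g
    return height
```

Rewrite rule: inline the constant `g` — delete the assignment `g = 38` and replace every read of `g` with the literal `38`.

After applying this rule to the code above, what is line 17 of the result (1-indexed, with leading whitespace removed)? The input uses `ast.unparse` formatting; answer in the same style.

Transformed code:
def apply(m, gain, height):
    for gain in r:
        process(r)
        height -= h
    if 33 > gain:
        height = h[height]
    else:
        print(29)
    gain = 23 * height // 35
    if 11 > m:
        r = gain[gain]
        r = m
    else:
        r = gain[height]
    h = height
    log(11)
    h = m + 38
    h = 11 + 38
    return height

h = m + 38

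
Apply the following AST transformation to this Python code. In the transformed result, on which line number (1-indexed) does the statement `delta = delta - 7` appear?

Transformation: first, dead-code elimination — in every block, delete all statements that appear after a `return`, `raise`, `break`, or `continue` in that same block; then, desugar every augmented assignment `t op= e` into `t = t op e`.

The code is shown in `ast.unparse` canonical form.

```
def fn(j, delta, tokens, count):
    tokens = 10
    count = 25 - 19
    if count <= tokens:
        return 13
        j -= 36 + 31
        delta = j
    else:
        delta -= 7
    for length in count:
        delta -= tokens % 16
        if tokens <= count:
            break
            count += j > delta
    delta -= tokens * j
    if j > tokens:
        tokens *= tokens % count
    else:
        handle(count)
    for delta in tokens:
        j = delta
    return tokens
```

Transformed code:
def fn(j, delta, tokens, count):
    tokens = 10
    count = 25 - 19
    if count <= tokens:
        return 13
    else:
        delta = delta - 7
    for length in count:
        delta = delta - tokens % 16
        if tokens <= count:
            break
    delta = delta - tokens * j
    if j > tokens:
        tokens = tokens * (tokens % count)
    else:
        handle(count)
    for delta in tokens:
        j = delta
    return tokens

7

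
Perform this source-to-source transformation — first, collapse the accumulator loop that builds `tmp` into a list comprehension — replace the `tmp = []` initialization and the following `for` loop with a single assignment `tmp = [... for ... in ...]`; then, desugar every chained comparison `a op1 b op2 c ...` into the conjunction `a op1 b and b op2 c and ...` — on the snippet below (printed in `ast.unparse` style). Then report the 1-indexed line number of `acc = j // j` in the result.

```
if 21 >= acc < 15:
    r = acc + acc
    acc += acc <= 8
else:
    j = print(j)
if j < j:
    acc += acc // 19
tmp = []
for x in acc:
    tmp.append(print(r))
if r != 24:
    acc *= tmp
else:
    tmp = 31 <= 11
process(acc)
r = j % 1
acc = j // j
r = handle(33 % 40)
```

15

Transformed code:
if 21 >= acc and acc < 15:
    r = acc + acc
    acc += acc <= 8
else:
    j = print(j)
if j < j:
    acc += acc // 19
tmp = [print(r) for x in acc]
if r != 24:
    acc *= tmp
else:
    tmp = 31 <= 11
process(acc)
r = j % 1
acc = j // j
r = handle(33 % 40)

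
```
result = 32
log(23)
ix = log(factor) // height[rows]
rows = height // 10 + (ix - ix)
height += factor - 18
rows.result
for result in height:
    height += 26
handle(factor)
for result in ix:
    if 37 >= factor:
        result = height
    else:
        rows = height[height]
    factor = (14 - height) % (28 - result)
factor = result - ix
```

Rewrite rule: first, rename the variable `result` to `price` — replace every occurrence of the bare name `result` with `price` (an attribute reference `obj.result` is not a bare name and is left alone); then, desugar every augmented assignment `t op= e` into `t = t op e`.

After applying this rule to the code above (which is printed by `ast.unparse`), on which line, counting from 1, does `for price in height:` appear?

Transformed code:
price = 32
log(23)
ix = log(factor) // height[rows]
rows = height // 10 + (ix - ix)
height = height + (factor - 18)
rows.result
for price in height:
    height = height + 26
handle(factor)
for price in ix:
    if 37 >= factor:
        price = height
    else:
        rows = height[height]
    factor = (14 - height) % (28 - price)
factor = price - ix

7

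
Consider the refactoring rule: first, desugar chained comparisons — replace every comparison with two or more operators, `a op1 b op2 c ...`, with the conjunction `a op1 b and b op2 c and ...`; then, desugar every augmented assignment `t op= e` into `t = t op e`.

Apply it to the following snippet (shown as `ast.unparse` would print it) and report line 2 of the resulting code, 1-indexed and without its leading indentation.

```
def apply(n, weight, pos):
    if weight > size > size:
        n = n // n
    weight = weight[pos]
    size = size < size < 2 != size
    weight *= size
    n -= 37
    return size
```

Transformed code:
def apply(n, weight, pos):
    if weight > size and size > size:
        n = n // n
    weight = weight[pos]
    size = size < size and size < 2 and (2 != size)
    weight = weight * size
    n = n - 37
    return size

if weight > size and size > size:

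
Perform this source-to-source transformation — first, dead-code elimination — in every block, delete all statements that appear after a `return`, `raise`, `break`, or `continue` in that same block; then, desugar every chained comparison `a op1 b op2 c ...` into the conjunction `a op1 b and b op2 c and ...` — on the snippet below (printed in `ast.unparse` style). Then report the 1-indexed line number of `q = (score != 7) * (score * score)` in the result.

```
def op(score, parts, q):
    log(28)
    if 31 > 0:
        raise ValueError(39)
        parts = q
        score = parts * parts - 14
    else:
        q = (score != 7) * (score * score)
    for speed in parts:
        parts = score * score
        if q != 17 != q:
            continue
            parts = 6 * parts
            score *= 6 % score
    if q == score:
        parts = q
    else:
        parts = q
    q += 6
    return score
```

6

Transformed code:
def op(score, parts, q):
    log(28)
    if 31 > 0:
        raise ValueError(39)
    else:
        q = (score != 7) * (score * score)
    for speed in parts:
        parts = score * score
        if q != 17 and 17 != q:
            continue
    if q == score:
        parts = q
    else:
        parts = q
    q += 6
    return score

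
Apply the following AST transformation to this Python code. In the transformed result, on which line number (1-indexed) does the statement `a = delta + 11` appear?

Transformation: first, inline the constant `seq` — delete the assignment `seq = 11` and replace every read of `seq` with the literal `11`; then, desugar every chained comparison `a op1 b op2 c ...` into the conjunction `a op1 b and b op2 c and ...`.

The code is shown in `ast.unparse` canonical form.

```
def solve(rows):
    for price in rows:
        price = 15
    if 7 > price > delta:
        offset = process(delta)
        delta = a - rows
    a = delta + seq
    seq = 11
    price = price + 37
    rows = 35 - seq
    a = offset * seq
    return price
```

7

Transformed code:
def solve(rows):
    for price in rows:
        price = 15
    if 7 > price and price > delta:
        offset = process(delta)
        delta = a - rows
    a = delta + 11
    price = price + 37
    rows = 35 - 11
    a = offset * 11
    return price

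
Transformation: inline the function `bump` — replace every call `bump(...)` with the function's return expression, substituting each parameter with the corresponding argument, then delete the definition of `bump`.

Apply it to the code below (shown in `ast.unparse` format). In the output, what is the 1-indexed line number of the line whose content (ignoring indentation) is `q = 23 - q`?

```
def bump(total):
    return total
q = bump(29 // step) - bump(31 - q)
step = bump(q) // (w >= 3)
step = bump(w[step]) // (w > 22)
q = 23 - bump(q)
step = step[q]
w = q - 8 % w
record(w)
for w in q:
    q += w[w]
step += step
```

Transformed code:
q = 29 // step - (31 - q)
step = q // (w >= 3)
step = w[step] // (w > 22)
q = 23 - q
step = step[q]
w = q - 8 % w
record(w)
for w in q:
    q += w[w]
step += step

4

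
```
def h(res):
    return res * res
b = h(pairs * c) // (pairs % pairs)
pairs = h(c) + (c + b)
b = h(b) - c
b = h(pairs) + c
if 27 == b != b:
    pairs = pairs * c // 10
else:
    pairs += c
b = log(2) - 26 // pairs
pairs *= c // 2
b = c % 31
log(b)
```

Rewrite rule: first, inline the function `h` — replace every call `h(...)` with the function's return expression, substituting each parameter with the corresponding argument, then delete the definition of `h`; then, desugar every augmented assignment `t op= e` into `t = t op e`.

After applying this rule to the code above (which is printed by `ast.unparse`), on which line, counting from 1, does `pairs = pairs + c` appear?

8

Transformed code:
b = pairs * c * (pairs * c) // (pairs % pairs)
pairs = c * c + (c + b)
b = b * b - c
b = pairs * pairs + c
if 27 == b != b:
    pairs = pairs * c // 10
else:
    pairs = pairs + c
b = log(2) - 26 // pairs
pairs = pairs * (c // 2)
b = c % 31
log(b)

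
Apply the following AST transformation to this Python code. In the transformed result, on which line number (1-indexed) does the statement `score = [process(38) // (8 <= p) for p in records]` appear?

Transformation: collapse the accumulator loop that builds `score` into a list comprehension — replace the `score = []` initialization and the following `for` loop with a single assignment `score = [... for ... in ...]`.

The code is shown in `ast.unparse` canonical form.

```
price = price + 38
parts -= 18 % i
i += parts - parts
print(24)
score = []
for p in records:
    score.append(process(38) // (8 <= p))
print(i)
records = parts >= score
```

Transformed code:
price = price + 38
parts -= 18 % i
i += parts - parts
print(24)
score = [process(38) // (8 <= p) for p in records]
print(i)
records = parts >= score

5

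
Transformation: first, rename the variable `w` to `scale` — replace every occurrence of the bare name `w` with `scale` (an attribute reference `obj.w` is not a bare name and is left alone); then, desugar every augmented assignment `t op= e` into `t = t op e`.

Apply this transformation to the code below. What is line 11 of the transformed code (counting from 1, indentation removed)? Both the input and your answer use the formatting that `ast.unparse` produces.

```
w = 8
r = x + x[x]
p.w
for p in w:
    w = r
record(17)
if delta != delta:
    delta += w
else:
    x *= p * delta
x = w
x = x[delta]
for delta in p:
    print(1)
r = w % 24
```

Transformed code:
scale = 8
r = x + x[x]
p.w
for p in scale:
    scale = r
record(17)
if delta != delta:
    delta = delta + scale
else:
    x = x * (p * delta)
x = scale
x = x[delta]
for delta in p:
    print(1)
r = scale % 24

x = scale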